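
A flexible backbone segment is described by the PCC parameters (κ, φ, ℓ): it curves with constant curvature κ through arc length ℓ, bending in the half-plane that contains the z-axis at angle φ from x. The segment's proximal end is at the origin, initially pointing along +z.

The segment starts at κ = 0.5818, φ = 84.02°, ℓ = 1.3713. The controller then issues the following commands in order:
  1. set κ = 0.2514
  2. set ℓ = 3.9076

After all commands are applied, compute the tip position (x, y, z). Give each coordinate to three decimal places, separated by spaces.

initial: κ=0.5818, φ=84.02°, ℓ=1.3713
cmd 1: set κ=0.2514 → (κ,φ,ℓ)=(0.2514,84.02°,1.3713) → tip=(0.0244,0.2328,1.3443)
cmd 2: set ℓ=3.9076 → (κ,φ,ℓ)=(0.2514,84.02°,3.9076) → tip=(0.1844,1.7602,3.3087)

0.184 1.760 3.309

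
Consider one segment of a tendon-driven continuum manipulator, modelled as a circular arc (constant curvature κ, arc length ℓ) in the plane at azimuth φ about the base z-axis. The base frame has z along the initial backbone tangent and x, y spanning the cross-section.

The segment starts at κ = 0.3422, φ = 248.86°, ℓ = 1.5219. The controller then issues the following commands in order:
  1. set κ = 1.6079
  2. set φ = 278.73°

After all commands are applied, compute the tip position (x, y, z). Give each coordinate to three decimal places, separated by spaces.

0.167 -1.087 0.398

initial: κ=0.3422, φ=248.86°, ℓ=1.5219
cmd 1: set κ=1.6079 → (κ,φ,ℓ)=(1.6079,248.86°,1.5219) → tip=(-0.3966,-1.0258,0.3980)
cmd 2: set φ=278.73° → (κ,φ,ℓ)=(1.6079,278.73°,1.5219) → tip=(0.1669,-1.0870,0.3980)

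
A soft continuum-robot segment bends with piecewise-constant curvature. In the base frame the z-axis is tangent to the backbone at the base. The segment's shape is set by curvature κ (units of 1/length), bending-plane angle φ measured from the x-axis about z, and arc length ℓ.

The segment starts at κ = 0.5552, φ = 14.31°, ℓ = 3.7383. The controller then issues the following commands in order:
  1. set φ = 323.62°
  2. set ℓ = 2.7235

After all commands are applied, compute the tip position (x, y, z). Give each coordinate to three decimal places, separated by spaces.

1.365 -1.006 1.798

initial: κ=0.5552, φ=14.31°, ℓ=3.7383
cmd 1: set φ=323.62° → (κ,φ,ℓ)=(0.5552,323.62°,3.7383) → tip=(2.1513,-1.5849,1.5766)
cmd 2: set ℓ=2.7235 → (κ,φ,ℓ)=(0.5552,323.62°,2.7235) → tip=(1.3650,-1.0056,1.7980)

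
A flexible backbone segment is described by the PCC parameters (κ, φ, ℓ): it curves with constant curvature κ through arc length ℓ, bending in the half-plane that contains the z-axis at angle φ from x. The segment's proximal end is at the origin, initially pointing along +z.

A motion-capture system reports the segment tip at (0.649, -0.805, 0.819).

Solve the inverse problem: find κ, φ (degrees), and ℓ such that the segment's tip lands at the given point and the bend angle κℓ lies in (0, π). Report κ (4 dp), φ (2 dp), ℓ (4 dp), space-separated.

ρ = √(x²+y²) = √(0.649² + -0.805²) = 1.03403
φ = atan2(y, x) mod 360° = atan2(-0.805, 0.649) = 308.8761°
|p|² = ρ² + z² = 1.03403² + 0.819² = 1.73999
κ = 2ρ / |p|² = 2×1.03403 / 1.73999 = 1.18855
θ = 2·atan2(ρ, z) = 2·atan2(1.03403, 0.819) = 1.80185 rad
ℓ = θ/κ = 1.80185/1.18855 = 1.51600

1.1886 308.88 1.5160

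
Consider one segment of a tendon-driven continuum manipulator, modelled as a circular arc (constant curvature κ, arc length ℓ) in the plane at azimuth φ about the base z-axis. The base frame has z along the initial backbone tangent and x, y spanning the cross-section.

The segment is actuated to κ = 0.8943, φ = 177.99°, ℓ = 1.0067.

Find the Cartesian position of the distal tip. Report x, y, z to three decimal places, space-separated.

θ = κ·ℓ = 0.8943 × 1.0067 = 0.90029 rad
ρ = (1 − cos θ)/κ = (1 − 0.62138)/0.8943 = 0.42337
z = sin θ / κ = 0.78351/0.8943 = 0.87611
x = ρ cos φ = 0.42337 × cos(177.99°) = -0.42311
y = ρ sin φ = 0.42337 × sin(177.99°) = 0.01485

-0.423 0.015 0.876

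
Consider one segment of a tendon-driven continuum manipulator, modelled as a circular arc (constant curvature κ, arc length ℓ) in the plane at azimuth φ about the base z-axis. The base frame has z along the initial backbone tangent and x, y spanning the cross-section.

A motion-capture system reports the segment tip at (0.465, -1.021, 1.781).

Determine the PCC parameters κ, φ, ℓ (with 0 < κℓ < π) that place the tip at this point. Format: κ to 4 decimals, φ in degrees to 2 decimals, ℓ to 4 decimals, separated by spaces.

0.5064 294.49 2.2200

ρ = √(x²+y²) = √(0.465² + -1.021²) = 1.12190
φ = atan2(y, x) mod 360° = atan2(-1.021, 0.465) = 294.4862°
|p|² = ρ² + z² = 1.12190² + 1.781² = 4.43063
κ = 2ρ / |p|² = 2×1.12190 / 4.43063 = 0.50643
θ = 2·atan2(ρ, z) = 2·atan2(1.12190, 1.781) = 1.12427 rad
ℓ = θ/κ = 1.12427/0.50643 = 2.21999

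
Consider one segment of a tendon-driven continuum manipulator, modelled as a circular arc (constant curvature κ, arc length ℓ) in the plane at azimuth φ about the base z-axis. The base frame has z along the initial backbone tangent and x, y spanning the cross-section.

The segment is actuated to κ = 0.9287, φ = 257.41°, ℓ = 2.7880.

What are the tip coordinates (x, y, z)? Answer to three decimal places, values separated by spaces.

-0.435 -1.945 0.565

θ = κ·ℓ = 0.9287 × 2.7880 = 2.58922 rad
ρ = (1 − cos θ)/κ = (1 − -0.85128)/0.9287 = 1.99341
z = sin θ / κ = 0.52471/0.9287 = 0.56500
x = ρ cos φ = 1.99341 × cos(257.41°) = -0.43451
y = ρ sin φ = 1.99341 × sin(257.41°) = -1.94548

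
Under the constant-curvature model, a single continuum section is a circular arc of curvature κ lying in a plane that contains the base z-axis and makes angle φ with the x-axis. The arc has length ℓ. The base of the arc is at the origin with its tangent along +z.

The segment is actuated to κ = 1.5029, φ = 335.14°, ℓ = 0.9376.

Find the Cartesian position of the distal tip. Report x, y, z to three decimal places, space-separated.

0.507 -0.235 0.657

θ = κ·ℓ = 1.5029 × 0.9376 = 1.40912 rad
ρ = (1 − cos θ)/κ = (1 − 0.16097)/1.5029 = 0.55827
z = sin θ / κ = 0.98696/1.5029 = 0.65670
x = ρ cos φ = 0.55827 × cos(335.14°) = 0.50654
y = ρ sin φ = 0.55827 × sin(335.14°) = -0.23470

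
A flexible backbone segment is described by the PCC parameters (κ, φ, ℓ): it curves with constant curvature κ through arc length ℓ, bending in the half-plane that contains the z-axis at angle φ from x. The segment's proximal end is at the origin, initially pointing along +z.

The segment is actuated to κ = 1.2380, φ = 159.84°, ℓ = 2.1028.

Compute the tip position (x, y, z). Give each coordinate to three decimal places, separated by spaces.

θ = κ·ℓ = 1.2380 × 2.1028 = 2.60327 rad
ρ = (1 − cos θ)/κ = (1 − -0.85857)/1.2380 = 1.50127
z = sin θ / κ = 0.51270/1.2380 = 0.41414
x = ρ cos φ = 1.50127 × cos(159.84°) = -1.40929
y = ρ sin φ = 1.50127 × sin(159.84°) = 0.51740

-1.409 0.517 0.414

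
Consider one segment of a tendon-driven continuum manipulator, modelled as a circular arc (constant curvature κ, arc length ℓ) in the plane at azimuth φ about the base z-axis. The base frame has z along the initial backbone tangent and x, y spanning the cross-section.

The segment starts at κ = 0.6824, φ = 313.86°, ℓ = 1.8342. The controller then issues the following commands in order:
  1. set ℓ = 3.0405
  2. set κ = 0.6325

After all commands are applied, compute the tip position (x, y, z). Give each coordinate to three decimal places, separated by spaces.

initial: κ=0.6824, φ=313.86°, ℓ=1.8342
cmd 1: set ℓ=3.0405 → (κ,φ,ℓ)=(0.6824,313.86°,3.0405) → tip=(1.5058,-1.5669,1.2832)
cmd 2: set κ=0.6325 → (κ,φ,ℓ)=(0.6325,313.86°,3.0405) → tip=(1.4735,-1.5334,1.4839)

1.474 -1.533 1.484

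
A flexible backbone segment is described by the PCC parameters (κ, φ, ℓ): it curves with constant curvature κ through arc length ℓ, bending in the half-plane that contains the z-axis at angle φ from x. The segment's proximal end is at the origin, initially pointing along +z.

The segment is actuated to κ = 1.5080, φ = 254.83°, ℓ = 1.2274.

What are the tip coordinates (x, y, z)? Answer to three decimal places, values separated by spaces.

θ = κ·ℓ = 1.5080 × 1.2274 = 1.85092 rad
ρ = (1 − cos θ)/κ = (1 − -0.27647)/1.5080 = 0.84647
z = sin θ / κ = 0.96102/1.5080 = 0.63728
x = ρ cos φ = 0.84647 × cos(254.83°) = -0.22151
y = ρ sin φ = 0.84647 × sin(254.83°) = -0.81697

-0.222 -0.817 0.637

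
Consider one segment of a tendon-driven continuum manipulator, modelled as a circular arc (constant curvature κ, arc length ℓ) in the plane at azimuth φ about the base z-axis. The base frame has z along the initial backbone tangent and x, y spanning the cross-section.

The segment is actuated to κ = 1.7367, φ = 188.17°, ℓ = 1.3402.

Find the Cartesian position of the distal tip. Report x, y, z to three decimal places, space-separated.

θ = κ·ℓ = 1.7367 × 1.3402 = 2.32753 rad
ρ = (1 − cos θ)/κ = (1 − -0.68655)/1.7367 = 0.97112
z = sin θ / κ = 0.72709/1.7367 = 0.41866
x = ρ cos φ = 0.97112 × cos(188.17°) = -0.96127
y = ρ sin φ = 0.97112 × sin(188.17°) = -0.13801

-0.961 -0.138 0.419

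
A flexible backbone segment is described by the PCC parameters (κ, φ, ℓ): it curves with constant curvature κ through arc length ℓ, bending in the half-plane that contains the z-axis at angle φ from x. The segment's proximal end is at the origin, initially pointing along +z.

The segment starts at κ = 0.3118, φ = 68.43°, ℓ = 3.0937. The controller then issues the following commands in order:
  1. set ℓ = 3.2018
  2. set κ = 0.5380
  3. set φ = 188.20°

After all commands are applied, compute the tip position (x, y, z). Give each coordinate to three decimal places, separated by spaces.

initial: κ=0.3118, φ=68.43°, ℓ=3.0937
cmd 1: set ℓ=3.2018 → (κ,φ,ℓ)=(0.3118,68.43°,3.2018) → tip=(0.5404,1.3669,2.6958)
cmd 2: set κ=0.5380 → (κ,φ,ℓ)=(0.5380,68.43°,3.2018) → tip=(0.7867,1.9899,1.8374)
cmd 3: set φ=188.20° → (κ,φ,ℓ)=(0.5380,188.20°,3.2018) → tip=(-2.1179,-0.3052,1.8374)

-2.118 -0.305 1.837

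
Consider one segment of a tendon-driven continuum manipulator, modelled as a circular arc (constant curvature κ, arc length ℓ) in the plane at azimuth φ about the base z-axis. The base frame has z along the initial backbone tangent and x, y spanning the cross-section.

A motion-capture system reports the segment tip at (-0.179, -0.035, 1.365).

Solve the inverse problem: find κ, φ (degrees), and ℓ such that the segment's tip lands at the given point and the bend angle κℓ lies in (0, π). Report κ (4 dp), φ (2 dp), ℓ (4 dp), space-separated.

0.1923 191.06 1.3812

ρ = √(x²+y²) = √(-0.179² + -0.035²) = 0.18239
φ = atan2(y, x) mod 360° = atan2(-0.035, -0.179) = 191.0635°
|p|² = ρ² + z² = 0.18239² + 1.365² = 1.89649
κ = 2ρ / |p|² = 2×0.18239 / 1.89649 = 0.19234
θ = 2·atan2(ρ, z) = 2·atan2(0.18239, 1.365) = 0.26566 rad
ℓ = θ/κ = 0.26566/0.19234 = 1.38119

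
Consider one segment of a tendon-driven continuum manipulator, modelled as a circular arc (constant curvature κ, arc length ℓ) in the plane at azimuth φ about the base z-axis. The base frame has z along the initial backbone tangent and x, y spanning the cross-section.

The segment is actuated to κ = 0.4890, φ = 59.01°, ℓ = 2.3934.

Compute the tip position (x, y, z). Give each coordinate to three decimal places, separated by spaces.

0.642 1.070 1.883

θ = κ·ℓ = 0.4890 × 2.3934 = 1.17037 rad
ρ = (1 − cos θ)/κ = (1 − 0.38981)/0.4890 = 1.24784
z = sin θ / κ = 0.92090/0.4890 = 1.88322
x = ρ cos φ = 1.24784 × cos(59.01°) = 0.64250
y = ρ sin φ = 1.24784 × sin(59.01°) = 1.06972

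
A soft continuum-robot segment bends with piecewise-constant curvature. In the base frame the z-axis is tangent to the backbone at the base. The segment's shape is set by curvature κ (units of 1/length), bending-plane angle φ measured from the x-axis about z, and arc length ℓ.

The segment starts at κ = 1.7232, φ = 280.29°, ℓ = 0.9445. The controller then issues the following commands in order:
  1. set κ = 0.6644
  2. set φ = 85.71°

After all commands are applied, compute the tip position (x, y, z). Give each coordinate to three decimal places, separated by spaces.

0.021 0.286 0.884

initial: κ=1.7232, φ=280.29°, ℓ=0.9445
cmd 1: set κ=0.6644 → (κ,φ,ℓ)=(0.6644,280.29°,0.9445) → tip=(0.0512,-0.2821,0.8837)
cmd 2: set φ=85.71° → (κ,φ,ℓ)=(0.6644,85.71°,0.9445) → tip=(0.0215,0.2859,0.8837)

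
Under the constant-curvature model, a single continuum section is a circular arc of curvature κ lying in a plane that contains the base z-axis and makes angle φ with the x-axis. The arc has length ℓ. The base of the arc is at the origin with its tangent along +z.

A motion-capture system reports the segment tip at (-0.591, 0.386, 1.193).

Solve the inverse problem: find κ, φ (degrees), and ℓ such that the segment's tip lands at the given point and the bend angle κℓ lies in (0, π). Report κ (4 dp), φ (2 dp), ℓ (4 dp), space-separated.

ρ = √(x²+y²) = √(-0.591² + 0.386²) = 0.70589
φ = atan2(y, x) mod 360° = atan2(0.386, -0.591) = 146.8502°
|p|² = ρ² + z² = 0.70589² + 1.193² = 1.92153
κ = 2ρ / |p|² = 2×0.70589 / 1.92153 = 0.73472
θ = 2·atan2(ρ, z) = 2·atan2(0.70589, 1.193) = 1.06858 rad
ℓ = θ/κ = 1.06858/0.73472 = 1.45441

0.7347 146.85 1.4544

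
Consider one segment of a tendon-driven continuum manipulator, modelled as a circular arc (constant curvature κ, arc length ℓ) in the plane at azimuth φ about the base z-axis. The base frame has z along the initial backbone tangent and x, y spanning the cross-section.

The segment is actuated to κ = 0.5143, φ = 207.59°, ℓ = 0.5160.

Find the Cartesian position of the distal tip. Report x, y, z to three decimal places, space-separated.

θ = κ·ℓ = 0.5143 × 0.5160 = 0.26538 rad
ρ = (1 − cos θ)/κ = (1 − 0.96499)/0.5143 = 0.06807
z = sin θ / κ = 0.26227/0.5143 = 0.50996
x = ρ cos φ = 0.06807 × cos(207.59°) = -0.06033
y = ρ sin φ = 0.06807 × sin(207.59°) = -0.03152

-0.060 -0.032 0.510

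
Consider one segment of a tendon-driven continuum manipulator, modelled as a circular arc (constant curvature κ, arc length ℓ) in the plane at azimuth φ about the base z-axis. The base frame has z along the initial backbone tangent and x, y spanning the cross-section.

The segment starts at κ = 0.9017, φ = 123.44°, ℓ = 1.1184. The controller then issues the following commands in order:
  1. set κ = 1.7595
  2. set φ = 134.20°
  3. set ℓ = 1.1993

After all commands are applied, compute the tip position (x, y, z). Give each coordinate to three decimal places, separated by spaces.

-0.600 0.617 0.488

initial: κ=0.9017, φ=123.44°, ℓ=1.1184
cmd 1: set κ=1.7595 → (κ,φ,ℓ)=(1.7595,123.44°,1.1184) → tip=(-0.4343,0.6576,0.5241)
cmd 2: set φ=134.20° → (κ,φ,ℓ)=(1.7595,134.20°,1.1184) → tip=(-0.5494,0.5650,0.5241)
cmd 3: set ℓ=1.1993 → (κ,φ,ℓ)=(1.7595,134.20°,1.1993) → tip=(-0.5997,0.6167,0.4877)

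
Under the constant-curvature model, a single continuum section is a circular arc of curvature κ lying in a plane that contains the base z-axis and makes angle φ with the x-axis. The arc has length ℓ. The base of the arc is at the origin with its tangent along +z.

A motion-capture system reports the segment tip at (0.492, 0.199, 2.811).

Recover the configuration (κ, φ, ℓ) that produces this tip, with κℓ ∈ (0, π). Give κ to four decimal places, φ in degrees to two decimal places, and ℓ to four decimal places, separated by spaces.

ρ = √(x²+y²) = √(0.492² + 0.199²) = 0.53072
φ = atan2(y, x) mod 360° = atan2(0.199, 0.492) = 22.0219°
|p|² = ρ² + z² = 0.53072² + 2.811² = 8.18339
κ = 2ρ / |p|² = 2×0.53072 / 8.18339 = 0.12971
θ = 2·atan2(ρ, z) = 2·atan2(0.53072, 2.811) = 0.37321 rad
ℓ = θ/κ = 0.37321/0.12971 = 2.87733

0.1297 22.02 2.8773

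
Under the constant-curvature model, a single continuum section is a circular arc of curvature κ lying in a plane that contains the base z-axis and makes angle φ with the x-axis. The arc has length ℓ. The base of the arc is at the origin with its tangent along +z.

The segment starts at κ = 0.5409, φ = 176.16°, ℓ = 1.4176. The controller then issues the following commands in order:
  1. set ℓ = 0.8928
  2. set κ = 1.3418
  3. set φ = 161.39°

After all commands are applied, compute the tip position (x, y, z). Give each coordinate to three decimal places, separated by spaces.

initial: κ=0.5409, φ=176.16°, ℓ=1.4176
cmd 1: set ℓ=0.8928 → (κ,φ,ℓ)=(0.5409,176.16°,0.8928) → tip=(-0.2109,0.0142,0.8585)
cmd 2: set κ=1.3418 → (κ,φ,ℓ)=(1.3418,176.16°,0.8928) → tip=(-0.4727,0.0317,0.6941)
cmd 3: set φ=161.39° → (κ,φ,ℓ)=(1.3418,161.39°,0.8928) → tip=(-0.4490,0.1512,0.6941)

-0.449 0.151 0.694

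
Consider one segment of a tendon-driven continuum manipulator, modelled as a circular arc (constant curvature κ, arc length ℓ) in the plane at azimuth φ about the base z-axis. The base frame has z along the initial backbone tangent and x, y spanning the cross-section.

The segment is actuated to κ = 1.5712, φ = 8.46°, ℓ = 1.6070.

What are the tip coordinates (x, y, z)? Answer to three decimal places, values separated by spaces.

θ = κ·ℓ = 1.5712 × 1.6070 = 2.52492 rad
ρ = (1 − cos θ)/κ = (1 − -0.81581)/1.5712 = 1.15568
z = sin θ / κ = 0.57833/1.5712 = 0.36808
x = ρ cos φ = 1.15568 × cos(8.46°) = 1.14311
y = ρ sin φ = 1.15568 × sin(8.46°) = 0.17002

1.143 0.170 0.368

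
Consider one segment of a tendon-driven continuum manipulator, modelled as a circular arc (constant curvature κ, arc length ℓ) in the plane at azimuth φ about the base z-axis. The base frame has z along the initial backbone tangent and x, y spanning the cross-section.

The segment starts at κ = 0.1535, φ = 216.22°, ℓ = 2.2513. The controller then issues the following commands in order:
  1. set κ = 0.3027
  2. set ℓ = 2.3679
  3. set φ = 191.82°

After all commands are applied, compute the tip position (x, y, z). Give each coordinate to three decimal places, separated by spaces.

initial: κ=0.1535, φ=216.22°, ℓ=2.2513
cmd 1: set κ=0.3027 → (κ,φ,ℓ)=(0.3027,216.22°,2.2513) → tip=(-0.5953,-0.4360,2.0811)
cmd 2: set ℓ=2.3679 → (κ,φ,ℓ)=(0.3027,216.22°,2.3679) → tip=(-0.6558,-0.4803,2.1703)
cmd 3: set φ=191.82° → (κ,φ,ℓ)=(0.3027,191.82°,2.3679) → tip=(-0.7957,-0.1665,2.1703)

-0.796 -0.167 2.170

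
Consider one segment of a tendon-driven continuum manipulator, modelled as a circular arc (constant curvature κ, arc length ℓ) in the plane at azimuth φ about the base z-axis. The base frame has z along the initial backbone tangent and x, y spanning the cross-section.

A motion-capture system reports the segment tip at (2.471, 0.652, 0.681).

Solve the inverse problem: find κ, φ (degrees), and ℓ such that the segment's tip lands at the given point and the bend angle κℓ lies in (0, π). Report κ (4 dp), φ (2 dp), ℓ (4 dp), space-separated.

0.7307 14.78 3.5865

ρ = √(x²+y²) = √(2.471² + 0.652²) = 2.55557
φ = atan2(y, x) mod 360° = atan2(0.652, 2.471) = 14.7812°
|p|² = ρ² + z² = 2.55557² + 0.681² = 6.99471
κ = 2ρ / |p|² = 2×2.55557 / 6.99471 = 0.73072
θ = 2·atan2(ρ, z) = 2·atan2(2.55557, 0.681) = 2.62074 rad
ℓ = θ/κ = 2.62074/0.73072 = 3.58654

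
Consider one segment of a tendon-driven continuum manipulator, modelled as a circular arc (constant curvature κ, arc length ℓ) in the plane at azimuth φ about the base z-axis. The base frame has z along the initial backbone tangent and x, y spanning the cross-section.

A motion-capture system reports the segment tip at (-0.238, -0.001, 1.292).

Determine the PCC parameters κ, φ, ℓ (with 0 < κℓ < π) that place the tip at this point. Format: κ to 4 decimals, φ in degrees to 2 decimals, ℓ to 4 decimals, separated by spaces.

ρ = √(x²+y²) = √(-0.238² + -0.001²) = 0.23800
φ = atan2(y, x) mod 360° = atan2(-0.001, -0.238) = 180.2407°
|p|² = ρ² + z² = 0.23800² + 1.292² = 1.72591
κ = 2ρ / |p|² = 2×0.23800 / 1.72591 = 0.27580
θ = 2·atan2(ρ, z) = 2·atan2(0.23800, 1.292) = 0.36434 rad
ℓ = θ/κ = 0.36434/0.27580 = 1.32103

0.2758 180.24 1.3210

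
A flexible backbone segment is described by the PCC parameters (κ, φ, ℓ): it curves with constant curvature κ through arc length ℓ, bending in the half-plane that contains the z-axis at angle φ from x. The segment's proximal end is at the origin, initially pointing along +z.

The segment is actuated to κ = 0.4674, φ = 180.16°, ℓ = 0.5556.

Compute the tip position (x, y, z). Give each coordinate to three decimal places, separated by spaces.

θ = κ·ℓ = 0.4674 × 0.5556 = 0.25969 rad
ρ = (1 − cos θ)/κ = (1 − 0.96647)/0.4674 = 0.07174
z = sin θ / κ = 0.25678/0.4674 = 0.54938
x = ρ cos φ = 0.07174 × cos(180.16°) = -0.07174
y = ρ sin φ = 0.07174 × sin(180.16°) = -0.00020

-0.072 -0.000 0.549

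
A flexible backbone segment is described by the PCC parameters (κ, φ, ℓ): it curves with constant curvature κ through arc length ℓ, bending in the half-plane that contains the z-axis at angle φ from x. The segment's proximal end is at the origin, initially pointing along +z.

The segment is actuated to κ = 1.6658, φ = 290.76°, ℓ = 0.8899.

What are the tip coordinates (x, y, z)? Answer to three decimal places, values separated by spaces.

θ = κ·ℓ = 1.6658 × 0.8899 = 1.48240 rad
ρ = (1 − cos θ)/κ = (1 − 0.08829)/1.6658 = 0.54731
z = sin θ / κ = 0.99610/1.6658 = 0.59797
x = ρ cos φ = 0.54731 × cos(290.76°) = 0.19400
y = ρ sin φ = 0.54731 × sin(290.76°) = -0.51178

0.194 -0.512 0.598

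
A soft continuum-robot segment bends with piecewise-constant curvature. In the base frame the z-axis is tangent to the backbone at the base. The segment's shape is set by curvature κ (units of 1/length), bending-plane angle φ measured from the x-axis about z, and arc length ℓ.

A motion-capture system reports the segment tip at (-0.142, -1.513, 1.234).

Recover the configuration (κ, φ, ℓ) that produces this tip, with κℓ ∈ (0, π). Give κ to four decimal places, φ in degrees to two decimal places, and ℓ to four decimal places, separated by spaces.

ρ = √(x²+y²) = √(-0.142² + -1.513²) = 1.51965
φ = atan2(y, x) mod 360° = atan2(-1.513, -0.142) = 264.6383°
|p|² = ρ² + z² = 1.51965² + 1.234² = 3.83209
κ = 2ρ / |p|² = 2×1.51965 / 3.83209 = 0.79312
θ = 2·atan2(ρ, z) = 2·atan2(1.51965, 1.234) = 1.77753 rad
ℓ = θ/κ = 1.77753/0.79312 = 2.24119

0.7931 264.64 2.2412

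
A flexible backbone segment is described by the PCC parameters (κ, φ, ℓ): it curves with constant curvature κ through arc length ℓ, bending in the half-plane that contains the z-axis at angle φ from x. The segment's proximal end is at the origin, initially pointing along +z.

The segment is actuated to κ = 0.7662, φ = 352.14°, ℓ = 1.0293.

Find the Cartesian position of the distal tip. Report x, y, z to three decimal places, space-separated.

θ = κ·ℓ = 0.7662 × 1.0293 = 0.78865 rad
ρ = (1 − cos θ)/κ = (1 − 0.70480)/0.7662 = 0.38527
z = sin θ / κ = 0.70940/0.7662 = 0.92587
x = ρ cos φ = 0.38527 × cos(352.14°) = 0.38165
y = ρ sin φ = 0.38527 × sin(352.14°) = -0.05269

0.382 -0.053 0.926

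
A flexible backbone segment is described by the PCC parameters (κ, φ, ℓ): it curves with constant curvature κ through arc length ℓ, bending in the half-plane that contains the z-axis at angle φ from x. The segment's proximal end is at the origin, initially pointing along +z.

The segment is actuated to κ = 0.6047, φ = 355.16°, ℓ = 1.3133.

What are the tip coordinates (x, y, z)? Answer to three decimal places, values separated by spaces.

0.493 -0.042 1.180

θ = κ·ℓ = 0.6047 × 1.3133 = 0.79415 rad
ρ = (1 − cos θ)/κ = (1 − 0.70089)/0.6047 = 0.49464
z = sin θ / κ = 0.71327/0.6047 = 1.17954
x = ρ cos φ = 0.49464 × cos(355.16°) = 0.49288
y = ρ sin φ = 0.49464 × sin(355.16°) = -0.04173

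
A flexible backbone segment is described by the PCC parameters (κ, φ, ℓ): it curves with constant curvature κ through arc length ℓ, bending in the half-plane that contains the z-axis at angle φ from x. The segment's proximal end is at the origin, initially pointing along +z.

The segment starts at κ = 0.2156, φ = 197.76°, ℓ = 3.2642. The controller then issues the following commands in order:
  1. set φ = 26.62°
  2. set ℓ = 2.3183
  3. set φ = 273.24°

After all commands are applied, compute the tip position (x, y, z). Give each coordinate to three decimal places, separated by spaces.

initial: κ=0.2156, φ=197.76°, ℓ=3.2642
cmd 1: set φ=26.62° → (κ,φ,ℓ)=(0.2156,26.62°,3.2642) → tip=(0.9852,0.4938,3.0013)
cmd 2: set ℓ=2.3183 → (κ,φ,ℓ)=(0.2156,26.62°,2.3183) → tip=(0.5073,0.2542,2.2230)
cmd 3: set φ=273.24° → (κ,φ,ℓ)=(0.2156,273.24°,2.3183) → tip=(0.0321,-0.5665,2.2230)

0.032 -0.567 2.223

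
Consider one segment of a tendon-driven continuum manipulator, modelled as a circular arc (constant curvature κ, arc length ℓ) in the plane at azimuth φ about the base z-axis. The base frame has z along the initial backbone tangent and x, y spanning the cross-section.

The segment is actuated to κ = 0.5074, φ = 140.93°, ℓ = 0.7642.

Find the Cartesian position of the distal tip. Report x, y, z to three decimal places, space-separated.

-0.114 0.092 0.745

θ = κ·ℓ = 0.5074 × 0.7642 = 0.38776 rad
ρ = (1 − cos θ)/κ = (1 − 0.92576)/0.5074 = 0.14631
z = sin θ / κ = 0.37811/0.5074 = 0.74519
x = ρ cos φ = 0.14631 × cos(140.93°) = -0.11359
y = ρ sin φ = 0.14631 × sin(140.93°) = 0.09222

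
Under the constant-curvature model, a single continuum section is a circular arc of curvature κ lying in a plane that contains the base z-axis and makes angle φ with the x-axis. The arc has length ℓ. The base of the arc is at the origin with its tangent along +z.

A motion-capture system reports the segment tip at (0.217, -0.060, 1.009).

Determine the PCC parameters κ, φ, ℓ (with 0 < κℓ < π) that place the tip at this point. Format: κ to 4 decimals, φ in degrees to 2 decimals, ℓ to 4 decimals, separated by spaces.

ρ = √(x²+y²) = √(0.217² + -0.060²) = 0.22514
φ = atan2(y, x) mod 360° = atan2(-0.060, 0.217) = 344.5440°
|p|² = ρ² + z² = 0.22514² + 1.009² = 1.06877
κ = 2ρ / |p|² = 2×0.22514 / 1.06877 = 0.42131
θ = 2·atan2(ρ, z) = 2·atan2(0.22514, 1.009) = 0.43908 rad
ℓ = θ/κ = 0.43908/0.42131 = 1.04216

0.4213 344.54 1.0422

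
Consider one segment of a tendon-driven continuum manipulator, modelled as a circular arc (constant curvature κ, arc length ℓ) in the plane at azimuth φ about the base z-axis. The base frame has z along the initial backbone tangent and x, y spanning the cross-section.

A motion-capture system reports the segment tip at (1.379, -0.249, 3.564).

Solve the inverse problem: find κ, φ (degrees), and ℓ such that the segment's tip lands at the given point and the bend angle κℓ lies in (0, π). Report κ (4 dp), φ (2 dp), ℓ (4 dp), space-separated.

0.1911 349.76 3.9206

ρ = √(x²+y²) = √(1.379² + -0.249²) = 1.40130
φ = atan2(y, x) mod 360° = atan2(-0.249, 1.379) = 349.7646°
|p|² = ρ² + z² = 1.40130² + 3.564² = 14.66574
κ = 2ρ / |p|² = 2×1.40130 / 14.66574 = 0.19110
θ = 2·atan2(ρ, z) = 2·atan2(1.40130, 3.564) = 0.74923 rad
ℓ = θ/κ = 0.74923/0.19110 = 3.92065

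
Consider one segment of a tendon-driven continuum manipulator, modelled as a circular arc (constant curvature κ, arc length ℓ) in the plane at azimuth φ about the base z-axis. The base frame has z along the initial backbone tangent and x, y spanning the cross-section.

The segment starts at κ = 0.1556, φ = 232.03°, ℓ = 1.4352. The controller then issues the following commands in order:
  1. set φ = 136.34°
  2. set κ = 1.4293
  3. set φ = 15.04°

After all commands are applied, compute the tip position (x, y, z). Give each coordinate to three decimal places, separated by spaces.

initial: κ=0.1556, φ=232.03°, ℓ=1.4352
cmd 1: set φ=136.34° → (κ,φ,ℓ)=(0.1556,136.34°,1.4352) → tip=(-0.1155,0.1102,1.4233)
cmd 2: set κ=1.4293 → (κ,φ,ℓ)=(1.4293,136.34°,1.4352) → tip=(-0.7401,0.7063,0.6204)
cmd 3: set φ=15.04° → (κ,φ,ℓ)=(1.4293,15.04°,1.4352) → tip=(0.9880,0.2655,0.6204)

0.988 0.265 0.620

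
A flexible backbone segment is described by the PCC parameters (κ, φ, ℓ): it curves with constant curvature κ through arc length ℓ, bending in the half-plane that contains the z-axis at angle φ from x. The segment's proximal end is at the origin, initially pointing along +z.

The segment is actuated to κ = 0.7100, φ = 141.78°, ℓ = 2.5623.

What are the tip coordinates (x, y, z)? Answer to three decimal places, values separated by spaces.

-1.379 1.086 1.365

θ = κ·ℓ = 0.7100 × 2.5623 = 1.81923 rad
ρ = (1 − cos θ)/κ = (1 − -0.24589)/0.7100 = 1.75477
z = sin θ / κ = 0.96930/0.7100 = 1.36521
x = ρ cos φ = 1.75477 × cos(141.78°) = -1.37862
y = ρ sin φ = 1.75477 × sin(141.78°) = 1.08565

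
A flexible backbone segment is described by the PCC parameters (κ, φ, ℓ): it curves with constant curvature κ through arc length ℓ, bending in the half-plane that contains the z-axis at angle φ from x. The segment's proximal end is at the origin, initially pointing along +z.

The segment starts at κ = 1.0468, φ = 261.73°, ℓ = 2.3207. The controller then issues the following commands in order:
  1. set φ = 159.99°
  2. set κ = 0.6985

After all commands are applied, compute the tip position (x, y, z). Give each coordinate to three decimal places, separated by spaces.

-1.413 0.514 1.430

initial: κ=1.0468, φ=261.73°, ℓ=2.3207
cmd 1: set φ=159.99° → (κ,φ,ℓ)=(1.0468,159.99°,2.3207) → tip=(-1.5770,0.5743,0.6243)
cmd 2: set κ=0.6985 → (κ,φ,ℓ)=(0.6985,159.99°,2.3207) → tip=(-1.4127,0.5145,1.4298)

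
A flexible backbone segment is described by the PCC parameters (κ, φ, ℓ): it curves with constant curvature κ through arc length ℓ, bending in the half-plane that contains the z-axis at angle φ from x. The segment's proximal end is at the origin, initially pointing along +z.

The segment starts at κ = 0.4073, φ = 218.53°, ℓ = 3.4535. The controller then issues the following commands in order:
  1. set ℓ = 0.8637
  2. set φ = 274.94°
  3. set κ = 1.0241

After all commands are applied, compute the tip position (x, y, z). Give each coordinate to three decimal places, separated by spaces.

initial: κ=0.4073, φ=218.53°, ℓ=3.4535
cmd 1: set ℓ=0.8637 → (κ,φ,ℓ)=(0.4073,218.53°,0.8637) → tip=(-0.1176,-0.0937,0.8460)
cmd 2: set φ=274.94° → (κ,φ,ℓ)=(0.4073,274.94°,0.8637) → tip=(0.0129,-0.1498,0.8460)
cmd 3: set κ=1.0241 → (κ,φ,ℓ)=(1.0241,274.94°,0.8637) → tip=(0.0308,-0.3564,0.7554)

0.031 -0.356 0.755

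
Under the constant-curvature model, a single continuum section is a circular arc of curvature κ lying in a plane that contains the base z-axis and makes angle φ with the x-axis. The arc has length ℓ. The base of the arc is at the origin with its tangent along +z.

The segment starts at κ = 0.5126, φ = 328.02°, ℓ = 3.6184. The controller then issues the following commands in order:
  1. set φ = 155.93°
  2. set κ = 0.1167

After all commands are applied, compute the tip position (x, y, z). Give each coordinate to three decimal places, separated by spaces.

-0.687 0.307 3.512

initial: κ=0.5126, φ=328.02°, ℓ=3.6184
cmd 1: set φ=155.93° → (κ,φ,ℓ)=(0.5126,155.93°,3.6184) → tip=(-2.2803,1.0186,1.8727)
cmd 2: set κ=0.1167 → (κ,φ,ℓ)=(0.1167,155.93°,3.6184) → tip=(-0.6872,0.3070,3.5118)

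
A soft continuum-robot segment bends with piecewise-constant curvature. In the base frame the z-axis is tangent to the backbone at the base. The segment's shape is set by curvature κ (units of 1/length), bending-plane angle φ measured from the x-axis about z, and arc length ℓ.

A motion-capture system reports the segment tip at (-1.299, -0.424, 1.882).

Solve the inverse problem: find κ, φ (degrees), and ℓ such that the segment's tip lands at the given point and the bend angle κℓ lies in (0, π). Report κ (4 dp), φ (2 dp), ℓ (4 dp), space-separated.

0.5052 198.08 2.4860

ρ = √(x²+y²) = √(-1.299² + -0.424²) = 1.36645
φ = atan2(y, x) mod 360° = atan2(-0.424, -1.299) = 198.0769°
|p|² = ρ² + z² = 1.36645² + 1.882² = 5.40910
κ = 2ρ / |p|² = 2×1.36645 / 5.40910 = 0.50524
θ = 2·atan2(ρ, z) = 2·atan2(1.36645, 1.882) = 1.25601 rad
ℓ = θ/κ = 1.25601/0.50524 = 2.48596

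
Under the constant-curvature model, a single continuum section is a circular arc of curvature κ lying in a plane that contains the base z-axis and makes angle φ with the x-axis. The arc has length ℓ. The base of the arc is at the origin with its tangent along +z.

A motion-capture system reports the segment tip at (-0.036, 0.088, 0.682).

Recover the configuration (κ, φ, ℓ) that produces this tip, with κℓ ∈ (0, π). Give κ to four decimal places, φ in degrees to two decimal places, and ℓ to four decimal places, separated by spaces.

0.4010 112.25 0.6908

ρ = √(x²+y²) = √(-0.036² + 0.088²) = 0.09508
φ = atan2(y, x) mod 360° = atan2(0.088, -0.036) = 112.2490°
|p|² = ρ² + z² = 0.09508² + 0.682² = 0.47416
κ = 2ρ / |p|² = 2×0.09508 / 0.47416 = 0.40104
θ = 2·atan2(ρ, z) = 2·atan2(0.09508, 0.682) = 0.27704 rad
ℓ = θ/κ = 0.27704/0.40104 = 0.69080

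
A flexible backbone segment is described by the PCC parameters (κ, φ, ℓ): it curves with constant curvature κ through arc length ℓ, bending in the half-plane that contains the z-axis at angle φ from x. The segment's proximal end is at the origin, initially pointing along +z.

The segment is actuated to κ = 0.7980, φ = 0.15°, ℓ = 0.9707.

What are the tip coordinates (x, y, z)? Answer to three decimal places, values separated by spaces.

0.358 0.001 0.876

θ = κ·ℓ = 0.7980 × 0.9707 = 0.77462 rad
ρ = (1 − cos θ)/κ = (1 − 0.71469)/0.7980 = 0.35753
z = sin θ / κ = 0.69944/0.7980 = 0.87650
x = ρ cos φ = 0.35753 × cos(0.15°) = 0.35753
y = ρ sin φ = 0.35753 × sin(0.15°) = 0.00094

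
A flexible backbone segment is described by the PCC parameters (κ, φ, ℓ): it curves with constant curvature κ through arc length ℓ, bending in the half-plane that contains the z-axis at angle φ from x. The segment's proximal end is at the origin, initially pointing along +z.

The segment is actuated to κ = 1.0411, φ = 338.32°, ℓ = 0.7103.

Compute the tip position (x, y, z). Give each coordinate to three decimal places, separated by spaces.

θ = κ·ℓ = 1.0411 × 0.7103 = 0.73949 rad
ρ = (1 − cos θ)/κ = (1 − 0.73881)/1.0411 = 0.25088
z = sin θ / κ = 0.67391/1.0411 = 0.64731
x = ρ cos φ = 0.25088 × cos(338.32°) = 0.23313
y = ρ sin φ = 0.25088 × sin(338.32°) = -0.09268

0.233 -0.093 0.647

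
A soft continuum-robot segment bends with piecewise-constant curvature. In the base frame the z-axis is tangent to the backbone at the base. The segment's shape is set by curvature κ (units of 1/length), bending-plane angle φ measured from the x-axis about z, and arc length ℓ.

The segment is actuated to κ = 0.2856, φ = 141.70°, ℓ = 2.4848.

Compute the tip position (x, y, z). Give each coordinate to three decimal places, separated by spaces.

θ = κ·ℓ = 0.2856 × 2.4848 = 0.70966 rad
ρ = (1 − cos θ)/κ = (1 − 0.75858)/0.2856 = 0.84529
z = sin θ / κ = 0.65158/0.2856 = 2.28143
x = ρ cos φ = 0.84529 × cos(141.70°) = -0.66337
y = ρ sin φ = 0.84529 × sin(141.70°) = 0.52390

-0.663 0.524 2.281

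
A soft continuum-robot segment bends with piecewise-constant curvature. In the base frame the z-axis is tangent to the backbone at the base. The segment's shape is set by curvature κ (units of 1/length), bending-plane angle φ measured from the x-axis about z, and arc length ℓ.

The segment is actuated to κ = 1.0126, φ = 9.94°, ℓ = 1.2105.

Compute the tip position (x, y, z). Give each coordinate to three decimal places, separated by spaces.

0.644 0.113 0.929

θ = κ·ℓ = 1.0126 × 1.2105 = 1.22575 rad
ρ = (1 − cos θ)/κ = (1 − 0.33824)/1.0126 = 0.65353
z = sin θ / κ = 0.94106/1.0126 = 0.92935
x = ρ cos φ = 0.65353 × cos(9.94°) = 0.64372
y = ρ sin φ = 0.65353 × sin(9.94°) = 0.11281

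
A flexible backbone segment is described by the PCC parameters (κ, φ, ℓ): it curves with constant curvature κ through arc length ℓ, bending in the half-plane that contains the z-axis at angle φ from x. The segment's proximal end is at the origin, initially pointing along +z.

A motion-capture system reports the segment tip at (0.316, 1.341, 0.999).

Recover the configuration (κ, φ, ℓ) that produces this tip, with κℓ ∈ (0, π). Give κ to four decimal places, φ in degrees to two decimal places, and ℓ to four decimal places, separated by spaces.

0.9514 76.74 1.9832

ρ = √(x²+y²) = √(0.316² + 1.341²) = 1.37773
φ = atan2(y, x) mod 360° = atan2(1.341, 0.316) = 76.7404°
|p|² = ρ² + z² = 1.37773² + 0.999² = 2.89614
κ = 2ρ / |p|² = 2×1.37773 / 2.89614 = 0.95142
θ = 2·atan2(ρ, z) = 2·atan2(1.37773, 0.999) = 1.88684 rad
ℓ = θ/κ = 1.88684/0.95142 = 1.98317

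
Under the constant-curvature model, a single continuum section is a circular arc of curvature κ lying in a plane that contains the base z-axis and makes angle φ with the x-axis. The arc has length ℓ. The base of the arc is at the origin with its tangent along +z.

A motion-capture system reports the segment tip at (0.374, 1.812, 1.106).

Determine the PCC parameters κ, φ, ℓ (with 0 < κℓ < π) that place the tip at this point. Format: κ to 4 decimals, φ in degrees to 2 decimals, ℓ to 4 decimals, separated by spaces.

0.7964 78.34 2.5917

ρ = √(x²+y²) = √(0.374² + 1.812²) = 1.85019
φ = atan2(y, x) mod 360° = atan2(1.812, 0.374) = 78.3378°
|p|² = ρ² + z² = 1.85019² + 1.106² = 4.64646
κ = 2ρ / |p|² = 2×1.85019 / 4.64646 = 0.79639
θ = 2·atan2(ρ, z) = 2·atan2(1.85019, 1.106) = 2.06403 rad
ℓ = θ/κ = 2.06403/0.79639 = 2.59173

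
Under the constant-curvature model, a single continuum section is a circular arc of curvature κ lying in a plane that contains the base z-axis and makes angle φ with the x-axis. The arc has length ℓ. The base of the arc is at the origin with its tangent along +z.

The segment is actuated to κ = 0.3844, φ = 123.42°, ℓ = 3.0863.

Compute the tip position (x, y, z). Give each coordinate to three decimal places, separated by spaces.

-0.895 1.357 2.412

θ = κ·ℓ = 0.3844 × 3.0863 = 1.18637 rad
ρ = (1 − cos θ)/κ = (1 − 0.37502)/0.3844 = 1.62585
z = sin θ / κ = 0.92702/0.3844 = 2.41159
x = ρ cos φ = 1.62585 × cos(123.42°) = -0.89547
y = ρ sin φ = 1.62585 × sin(123.42°) = 1.35702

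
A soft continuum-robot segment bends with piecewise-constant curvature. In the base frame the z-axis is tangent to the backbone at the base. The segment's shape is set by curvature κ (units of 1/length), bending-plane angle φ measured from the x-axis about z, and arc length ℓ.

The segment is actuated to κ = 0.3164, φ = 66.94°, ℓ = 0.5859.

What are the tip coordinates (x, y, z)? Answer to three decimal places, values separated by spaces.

θ = κ·ℓ = 0.3164 × 0.5859 = 0.18538 rad
ρ = (1 − cos θ)/κ = (1 − 0.98287)/0.3164 = 0.05415
z = sin θ / κ = 0.18432/0.3164 = 0.58255
x = ρ cos φ = 0.05415 × cos(66.94°) = 0.02121
y = ρ sin φ = 0.05415 × sin(66.94°) = 0.04982

0.021 0.050 0.583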